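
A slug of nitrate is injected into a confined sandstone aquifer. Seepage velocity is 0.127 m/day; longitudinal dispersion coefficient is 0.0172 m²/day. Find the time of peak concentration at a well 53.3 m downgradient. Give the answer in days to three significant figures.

419 days

For the 1D instantaneous-source solution, setting ∂C/∂t = 0 at fixed x gives v²t² + 2Dt − x² = 0, so t = (√(D² + v²x²) − D)/v².
√(D² + v²x²) = √(0.0172² + 0.127² × 53.3²) = 6.769; v² = 0.016129.
t = (6.769 − 0.0172)/0.016129 = 419 days (vs. the pure-advection estimate x/v = 420 d).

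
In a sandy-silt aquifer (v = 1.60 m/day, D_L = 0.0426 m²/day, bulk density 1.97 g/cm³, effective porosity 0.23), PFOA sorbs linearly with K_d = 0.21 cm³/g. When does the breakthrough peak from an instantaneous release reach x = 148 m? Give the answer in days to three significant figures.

259 days

Retardation factor R = 1 + ρ_b·K_d/n = 1 + 1.97 × 0.21/0.23 = 2.799.
Sorption retards both mechanisms: v_R = v/R = 0.5716 m/day, D_R = D/R = 0.01522 m²/day.
Peak time from v_R²t² + 2D_R t − x² = 0: t = (√(D_R² + v_R²x²) − D_R)/v_R².
√(D_R² + v_R²x²) = √(0.01522² + 0.5716² × 148²) = 84.60; v_R² = 0.3267.
t = (84.60 − 0.01522)/0.3267 = 259 days.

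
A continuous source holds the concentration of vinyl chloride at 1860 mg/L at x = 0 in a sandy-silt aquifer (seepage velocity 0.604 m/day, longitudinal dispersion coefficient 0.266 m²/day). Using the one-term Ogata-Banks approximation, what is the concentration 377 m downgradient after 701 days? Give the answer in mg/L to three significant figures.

1840 mg/L

For a continuous step input, C/C₀ ≈ ½·erfc((x−vt)/(2√(Dt))).
vt = 0.604 × 701 = 423.404 m and 2√(Dt) = 2√(0.266 × 701) = 27.31 m.
Argument (x−vt)/(2√(Dt)) = (377 − 423.404)/27.31 = -1.699; ½·erfc(-1.699) = 0.9919.
C = 1860 × 0.9919 = 1840 mg/L.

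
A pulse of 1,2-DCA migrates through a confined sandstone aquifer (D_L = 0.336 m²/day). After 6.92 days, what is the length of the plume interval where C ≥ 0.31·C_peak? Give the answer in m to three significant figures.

6.60 m

The plume is Gaussian with σ = √(2Dt) = √(2 × 0.336 × 6.92) = 2.156 m.
C/C_peak = exp(−Δx²/(2σ²)) = 0.31 ⇒ Δx = σ·√(−2 ln 0.31) = 2.156 × 1.530 = 3.299 m.
Width = 2Δx = 6.60 m.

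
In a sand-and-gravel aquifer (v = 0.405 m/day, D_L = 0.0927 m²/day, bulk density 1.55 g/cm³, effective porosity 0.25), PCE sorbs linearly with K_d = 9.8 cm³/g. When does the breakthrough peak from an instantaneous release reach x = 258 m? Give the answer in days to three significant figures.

39300 days

Retardation factor R = 1 + ρ_b·K_d/n = 1 + 1.55 × 9.8/0.25 = 61.76.
Sorption retards both mechanisms: v_R = v/R = 0.006558 m/day, D_R = D/R = 0.001501 m²/day.
Peak time from v_R²t² + 2D_R t − x² = 0: t = (√(D_R² + v_R²x²) − D_R)/v_R².
√(D_R² + v_R²x²) = √(0.001501² + 0.006558² × 258²) = 1.692; v_R² = 4.301e-05.
t = (1.692 − 0.001501)/4.301e-05 = 39300 days.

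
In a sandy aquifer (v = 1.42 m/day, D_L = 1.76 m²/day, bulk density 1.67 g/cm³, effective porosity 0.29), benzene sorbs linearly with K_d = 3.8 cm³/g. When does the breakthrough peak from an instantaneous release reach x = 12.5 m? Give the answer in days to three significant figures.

Retardation factor R = 1 + ρ_b·K_d/n = 1 + 1.67 × 3.8/0.29 = 22.88.
Sorption retards both mechanisms: v_R = v/R = 0.06206 m/day, D_R = D/R = 0.07692 m²/day.
Peak time from v_R²t² + 2D_R t − x² = 0: t = (√(D_R² + v_R²x²) − D_R)/v_R².
√(D_R² + v_R²x²) = √(0.07692² + 0.06206² × 12.5²) = 0.7796; v_R² = 0.003851.
t = (0.7796 − 0.07692)/0.003851 = 182 days.

182 days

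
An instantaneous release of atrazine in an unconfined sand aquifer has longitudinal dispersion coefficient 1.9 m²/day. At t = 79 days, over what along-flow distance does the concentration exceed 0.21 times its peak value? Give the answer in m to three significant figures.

61.2 m

The plume is Gaussian with σ = √(2Dt) = √(2 × 1.9 × 79) = 17.33 m.
C/C_peak = exp(−Δx²/(2σ²)) = 0.21 ⇒ Δx = σ·√(−2 ln 0.21) = 17.33 × 1.767 = 30.62 m.
Width = 2Δx = 61.2 m.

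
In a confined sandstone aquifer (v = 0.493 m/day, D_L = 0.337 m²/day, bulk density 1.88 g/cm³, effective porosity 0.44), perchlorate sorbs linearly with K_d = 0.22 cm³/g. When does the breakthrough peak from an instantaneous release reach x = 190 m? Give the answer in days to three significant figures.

Retardation factor R = 1 + ρ_b·K_d/n = 1 + 1.88 × 0.22/0.44 = 1.940.
Sorption retards both mechanisms: v_R = v/R = 0.2541 m/day, D_R = D/R = 0.1737 m²/day.
Peak time from v_R²t² + 2D_R t − x² = 0: t = (√(D_R² + v_R²x²) − D_R)/v_R².
√(D_R² + v_R²x²) = √(0.1737² + 0.2541² × 190²) = 48.28; v_R² = 0.06457.
t = (48.28 − 0.1737)/0.06457 = 745 days.

745 days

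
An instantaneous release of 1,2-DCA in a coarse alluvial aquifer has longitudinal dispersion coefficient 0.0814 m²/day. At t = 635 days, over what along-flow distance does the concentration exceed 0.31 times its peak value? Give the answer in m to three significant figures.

The plume is Gaussian with σ = √(2Dt) = √(2 × 0.0814 × 635) = 10.17 m.
C/C_peak = exp(−Δx²/(2σ²)) = 0.31 ⇒ Δx = σ·√(−2 ln 0.31) = 10.17 × 1.530 = 15.56 m.
Width = 2Δx = 31.1 m.

31.1 m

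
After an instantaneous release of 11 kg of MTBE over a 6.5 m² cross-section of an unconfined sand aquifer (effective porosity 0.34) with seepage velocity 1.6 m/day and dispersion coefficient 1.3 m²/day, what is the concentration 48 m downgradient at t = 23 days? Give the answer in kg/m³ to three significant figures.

For an instantaneous plane source, C(x,t) = M/(n_e·A·√(4πDt)) · exp(−(x−vt)²/(4Dt)), with n_e·A the pore (flow) area.
Plume center vt = 1.6 × 23 = 36.8 m, so the well at 48 m is 11.2 m downgradient of the peak.
√(4πDt) = 19.38 m, giving peak height M/(n_e·A·√(4πDt)) = 11/(0.34 × 6.5 × 19.38) = 0.2568 kg/m³.
(x−vt)²/(4Dt) = (11.2)²/(4 × 1.3 × 23) = 1.049; exp(−1.049) = 0.3503.
C = 0.2568 × 0.3503 = 0.0900 kg/m³.

0.0900 kg/m³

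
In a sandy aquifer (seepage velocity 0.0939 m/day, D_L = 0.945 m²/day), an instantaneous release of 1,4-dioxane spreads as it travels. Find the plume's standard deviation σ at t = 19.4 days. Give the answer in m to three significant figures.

Dispersive spreading gives a Gaussian with σ² = 2Dt; advection only shifts the center.
σ = √(2 × 0.945 × 19.4) = 6.06 m.

6.06 m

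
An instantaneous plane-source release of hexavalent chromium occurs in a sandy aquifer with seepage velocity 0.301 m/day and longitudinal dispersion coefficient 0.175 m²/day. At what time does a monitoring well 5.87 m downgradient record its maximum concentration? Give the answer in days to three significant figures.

For the 1D instantaneous-source solution, setting ∂C/∂t = 0 at fixed x gives v²t² + 2Dt − x² = 0, so t = (√(D² + v²x²) − D)/v².
√(D² + v²x²) = √(0.175² + 0.301² × 5.87²) = 1.776; v² = 0.090601.
t = (1.776 − 0.175)/0.090601 = 17.7 days (vs. the pure-advection estimate x/v = 19.5 d).

17.7 days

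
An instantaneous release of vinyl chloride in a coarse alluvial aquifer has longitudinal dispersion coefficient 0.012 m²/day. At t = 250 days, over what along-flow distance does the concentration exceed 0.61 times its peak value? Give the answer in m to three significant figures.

4.87 m

The plume is Gaussian with σ = √(2Dt) = √(2 × 0.012 × 250) = 2.449 m.
C/C_peak = exp(−Δx²/(2σ²)) = 0.61 ⇒ Δx = σ·√(−2 ln 0.61) = 2.449 × 0.9943 = 2.435 m.
Width = 2Δx = 4.87 m.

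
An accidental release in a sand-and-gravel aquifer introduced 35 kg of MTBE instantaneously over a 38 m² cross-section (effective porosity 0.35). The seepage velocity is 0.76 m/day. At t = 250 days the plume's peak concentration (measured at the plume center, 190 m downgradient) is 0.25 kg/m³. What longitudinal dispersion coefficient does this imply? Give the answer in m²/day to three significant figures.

At the plume center C_max = M/(n_e·A·√(4πDt)), so D = M²/(4πt·(n_e·A·C_max)²).
n_e·A·C_max = 0.35 × 38 × 0.25 = 3.325 kg/m.
D = 35²/(4π × 250 × 3.325²) = 0.0353 m²/day.

0.0353 m²/day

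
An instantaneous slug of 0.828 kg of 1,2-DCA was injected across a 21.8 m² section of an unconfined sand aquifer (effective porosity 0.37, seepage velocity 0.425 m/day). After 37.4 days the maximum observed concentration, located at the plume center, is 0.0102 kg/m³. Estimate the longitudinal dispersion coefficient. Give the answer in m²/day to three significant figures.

At the plume center C_max = M/(n_e·A·√(4πDt)), so D = M²/(4πt·(n_e·A·C_max)²).
n_e·A·C_max = 0.37 × 21.8 × 0.0102 = 0.08227 kg/m.
D = 0.828²/(4π × 37.4 × 0.08227²) = 0.216 m²/day.

0.216 m²/day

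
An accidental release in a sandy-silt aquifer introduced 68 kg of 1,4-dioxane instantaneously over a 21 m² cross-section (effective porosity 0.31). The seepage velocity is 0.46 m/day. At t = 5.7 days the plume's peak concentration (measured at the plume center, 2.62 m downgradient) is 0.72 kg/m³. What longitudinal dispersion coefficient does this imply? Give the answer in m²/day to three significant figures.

At the plume center C_max = M/(n_e·A·√(4πDt)), so D = M²/(4πt·(n_e·A·C_max)²).
n_e·A·C_max = 0.31 × 21 × 0.72 = 4.687 kg/m.
D = 68²/(4π × 5.7 × 4.687²) = 2.94 m²/day.

2.94 m²/day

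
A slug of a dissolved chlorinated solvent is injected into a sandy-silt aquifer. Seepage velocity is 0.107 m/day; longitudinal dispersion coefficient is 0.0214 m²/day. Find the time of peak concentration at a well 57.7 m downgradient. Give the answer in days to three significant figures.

For the 1D instantaneous-source solution, setting ∂C/∂t = 0 at fixed x gives v²t² + 2Dt − x² = 0, so t = (√(D² + v²x²) − D)/v².
√(D² + v²x²) = √(0.0214² + 0.107² × 57.7²) = 6.174; v² = 0.011449.
t = (6.174 − 0.0214)/0.011449 = 537 days (vs. the pure-advection estimate x/v = 539 d).

537 days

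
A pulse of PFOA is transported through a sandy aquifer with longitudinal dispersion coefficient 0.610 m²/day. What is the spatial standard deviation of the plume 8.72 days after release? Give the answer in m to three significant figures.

Dispersive spreading gives a Gaussian with σ² = 2Dt; advection only shifts the center.
σ = √(2 × 0.610 × 8.72) = 3.26 m.

3.26 m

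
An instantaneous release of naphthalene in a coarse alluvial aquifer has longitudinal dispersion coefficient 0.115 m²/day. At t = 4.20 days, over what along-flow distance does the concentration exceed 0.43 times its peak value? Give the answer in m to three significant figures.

The plume is Gaussian with σ = √(2Dt) = √(2 × 0.115 × 4.20) = 0.9829 m.
C/C_peak = exp(−Δx²/(2σ²)) = 0.43 ⇒ Δx = σ·√(−2 ln 0.43) = 0.9829 × 1.299 = 1.277 m.
Width = 2Δx = 2.55 m.

2.55 m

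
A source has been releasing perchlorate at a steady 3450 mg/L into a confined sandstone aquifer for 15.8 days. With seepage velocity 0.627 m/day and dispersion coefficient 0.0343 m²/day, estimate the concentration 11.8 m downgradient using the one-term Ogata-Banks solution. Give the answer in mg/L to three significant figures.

For a continuous step input, C/C₀ ≈ ½·erfc((x−vt)/(2√(Dt))).
vt = 0.627 × 15.8 = 9.9066 m and 2√(Dt) = 2√(0.0343 × 15.8) = 1.472 m.
Argument (x−vt)/(2√(Dt)) = (11.8 − 9.9066)/1.472 = 1.286; ½·erfc(1.286) = 0.03448.
C = 3450 × 0.03448 = 119 mg/L.

119 mg/L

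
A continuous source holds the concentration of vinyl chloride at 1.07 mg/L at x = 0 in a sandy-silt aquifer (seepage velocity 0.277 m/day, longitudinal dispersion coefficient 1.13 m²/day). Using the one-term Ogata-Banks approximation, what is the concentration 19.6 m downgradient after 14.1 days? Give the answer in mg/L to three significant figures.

For a continuous step input, C/C₀ ≈ ½·erfc((x−vt)/(2√(Dt))).
vt = 0.277 × 14.1 = 3.9057 m and 2√(Dt) = 2√(1.13 × 14.1) = 7.983 m.
Argument (x−vt)/(2√(Dt)) = (19.6 − 3.9057)/7.983 = 1.966; ½·erfc(1.966) = 0.002715.
C = 1.07 × 0.002715 = 0.00291 mg/L.

0.00291 mg/L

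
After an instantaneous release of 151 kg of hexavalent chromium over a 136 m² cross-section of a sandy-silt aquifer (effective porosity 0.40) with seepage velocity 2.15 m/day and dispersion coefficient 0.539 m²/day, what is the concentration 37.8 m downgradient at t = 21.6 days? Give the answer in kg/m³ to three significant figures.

0.0462 kg/m³

For an instantaneous plane source, C(x,t) = M/(n_e·A·√(4πDt)) · exp(−(x−vt)²/(4Dt)), with n_e·A the pore (flow) area.
Plume center vt = 2.15 × 21.6 = 46.44 m, so the well at 37.8 m is 8.64 m upgradient of the peak.
√(4πDt) = 12.10 m, giving peak height M/(n_e·A·√(4πDt)) = 151/(0.40 × 136 × 12.10) = 0.2294 kg/m³.
(x−vt)²/(4Dt) = (-8.64)²/(4 × 0.539 × 21.6) = 1.603; exp(−1.603) = 0.2013.
C = 0.2294 × 0.2013 = 0.0462 kg/m³.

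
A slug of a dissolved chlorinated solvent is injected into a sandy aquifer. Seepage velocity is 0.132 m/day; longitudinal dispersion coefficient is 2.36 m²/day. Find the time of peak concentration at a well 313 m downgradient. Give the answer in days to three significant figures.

2240 days

For the 1D instantaneous-source solution, setting ∂C/∂t = 0 at fixed x gives v²t² + 2Dt − x² = 0, so t = (√(D² + v²x²) − D)/v².
√(D² + v²x²) = √(2.36² + 0.132² × 313²) = 41.38; v² = 0.017424.
t = (41.38 − 2.36)/0.017424 = 2240 days (vs. the pure-advection estimate x/v = 2370 d).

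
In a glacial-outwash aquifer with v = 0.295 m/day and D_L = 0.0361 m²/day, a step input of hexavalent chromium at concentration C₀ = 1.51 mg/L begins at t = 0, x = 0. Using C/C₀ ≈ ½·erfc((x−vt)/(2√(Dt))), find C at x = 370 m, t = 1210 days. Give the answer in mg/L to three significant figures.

0.123 mg/L

For a continuous step input, C/C₀ ≈ ½·erfc((x−vt)/(2√(Dt))).
vt = 0.295 × 1210 = 356.95 m and 2√(Dt) = 2√(0.0361 × 1210) = 13.22 m.
Argument (x−vt)/(2√(Dt)) = (370 − 356.95)/13.22 = 0.9871; ½·erfc(0.9871) = 0.08136.
C = 1.51 × 0.08136 = 0.123 mg/L.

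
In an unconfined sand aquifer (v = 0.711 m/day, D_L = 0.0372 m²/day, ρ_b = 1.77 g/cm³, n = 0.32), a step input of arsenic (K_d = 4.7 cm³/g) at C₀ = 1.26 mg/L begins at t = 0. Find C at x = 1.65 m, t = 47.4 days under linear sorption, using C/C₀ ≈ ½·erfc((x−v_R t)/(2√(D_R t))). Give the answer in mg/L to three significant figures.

0.168 mg/L

Retardation factor R = 1 + ρ_b·K_d/n = 1 + 1.77 × 4.7/0.32 = 27.00.
Sorption retards both mechanisms: v_R = v/R = 0.02633 m/day, D_R = D/R = 0.001378 m²/day.
v_R·t = 0.02633 × 47.4 = 1.248042 m; 2√(D_R t) = 0.5111 m; argument = (1.65 − 1.248042)/0.5111 = 0.7865.
C = C₀ × ½·erfc(0.7865) = 1.26 × 0.1330 = 0.168 mg/L.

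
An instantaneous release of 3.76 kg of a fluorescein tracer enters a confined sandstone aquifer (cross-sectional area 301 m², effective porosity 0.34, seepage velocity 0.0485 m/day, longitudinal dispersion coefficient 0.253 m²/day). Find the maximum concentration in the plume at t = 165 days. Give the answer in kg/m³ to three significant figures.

0.00160 kg/m³

The peak of an instantaneous 1D plume sits at x = vt; there the Gaussian factor is 1 and C_max = M/(n_e·A·√(4πDt)), where n_e·A is the pore area the mass is dissolved in.
√(4πDt) = √(4π × 0.253 × 165) = 22.90 m, so C_max = 3.76/(0.34 × 301 × 22.90) = 0.00160 kg/m³.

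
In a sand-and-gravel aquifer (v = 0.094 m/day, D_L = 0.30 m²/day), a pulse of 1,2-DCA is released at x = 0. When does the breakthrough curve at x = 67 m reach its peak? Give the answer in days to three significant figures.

For the 1D instantaneous-source solution, setting ∂C/∂t = 0 at fixed x gives v²t² + 2Dt − x² = 0, so t = (√(D² + v²x²) − D)/v².
√(D² + v²x²) = √(0.30² + 0.094² × 67²) = 6.305; v² = 0.008836.
t = (6.305 − 0.30)/0.008836 = 680 days (vs. the pure-advection estimate x/v = 713 d).

680 days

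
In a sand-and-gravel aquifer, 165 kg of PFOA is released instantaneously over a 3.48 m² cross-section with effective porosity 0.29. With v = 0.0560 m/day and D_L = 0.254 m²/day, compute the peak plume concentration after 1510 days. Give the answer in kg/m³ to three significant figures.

The peak of an instantaneous 1D plume sits at x = vt; there the Gaussian factor is 1 and C_max = M/(n_e·A·√(4πDt)), where n_e·A is the pore area the mass is dissolved in.
√(4πDt) = √(4π × 0.254 × 1510) = 69.42 m, so C_max = 165/(0.29 × 3.48 × 69.42) = 2.36 kg/m³.

2.36 kg/m³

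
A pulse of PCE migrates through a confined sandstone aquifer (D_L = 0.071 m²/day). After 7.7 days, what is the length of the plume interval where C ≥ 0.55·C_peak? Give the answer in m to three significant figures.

2.29 m

The plume is Gaussian with σ = √(2Dt) = √(2 × 0.071 × 7.7) = 1.046 m.
C/C_peak = exp(−Δx²/(2σ²)) = 0.55 ⇒ Δx = σ·√(−2 ln 0.55) = 1.046 × 1.093 = 1.143 m.
Width = 2Δx = 2.29 m.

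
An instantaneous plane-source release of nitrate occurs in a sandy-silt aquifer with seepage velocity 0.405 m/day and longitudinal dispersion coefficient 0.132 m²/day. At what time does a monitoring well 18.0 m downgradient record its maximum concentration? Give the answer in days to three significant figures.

43.6 days

For the 1D instantaneous-source solution, setting ∂C/∂t = 0 at fixed x gives v²t² + 2Dt − x² = 0, so t = (√(D² + v²x²) − D)/v².
√(D² + v²x²) = √(0.132² + 0.405² × 18.0²) = 7.291; v² = 0.164025.
t = (7.291 − 0.132)/0.164025 = 43.6 days (vs. the pure-advection estimate x/v = 44.4 d).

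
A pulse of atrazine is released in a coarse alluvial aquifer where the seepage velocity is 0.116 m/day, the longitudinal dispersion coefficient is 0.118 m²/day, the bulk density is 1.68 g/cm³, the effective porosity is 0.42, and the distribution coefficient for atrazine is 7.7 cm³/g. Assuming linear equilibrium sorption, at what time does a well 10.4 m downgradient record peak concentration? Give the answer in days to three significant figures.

2590 days

Retardation factor R = 1 + ρ_b·K_d/n = 1 + 1.68 × 7.7/0.42 = 31.80.
Sorption retards both mechanisms: v_R = v/R = 0.003648 m/day, D_R = D/R = 0.003711 m²/day.
Peak time from v_R²t² + 2D_R t − x² = 0: t = (√(D_R² + v_R²x²) − D_R)/v_R².
√(D_R² + v_R²x²) = √(0.003711² + 0.003648² × 10.4²) = 0.03812; v_R² = 1.331e-05.
t = (0.03812 − 0.003711)/1.331e-05 = 2590 days.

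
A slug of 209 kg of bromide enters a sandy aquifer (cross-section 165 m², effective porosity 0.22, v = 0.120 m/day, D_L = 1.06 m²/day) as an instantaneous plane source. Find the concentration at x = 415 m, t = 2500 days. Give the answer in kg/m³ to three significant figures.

0.00906 kg/m³

For an instantaneous plane source, C(x,t) = M/(n_e·A·√(4πDt)) · exp(−(x−vt)²/(4Dt)), with n_e·A the pore (flow) area.
Plume center vt = 0.120 × 2500 = 300 m, so the well at 415 m is 115 m downgradient of the peak.
√(4πDt) = 182.5 m, giving peak height M/(n_e·A·√(4πDt)) = 209/(0.22 × 165 × 182.5) = 0.03155 kg/m³.
(x−vt)²/(4Dt) = (115)²/(4 × 1.06 × 2500) = 1.248; exp(−1.248) = 0.2871.
C = 0.03155 × 0.2871 = 0.00906 kg/m³.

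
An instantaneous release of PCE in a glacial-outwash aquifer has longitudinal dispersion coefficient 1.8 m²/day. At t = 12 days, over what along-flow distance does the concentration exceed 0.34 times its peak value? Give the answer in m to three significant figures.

19.3 m

The plume is Gaussian with σ = √(2Dt) = √(2 × 1.8 × 12) = 6.573 m.
C/C_peak = exp(−Δx²/(2σ²)) = 0.34 ⇒ Δx = σ·√(−2 ln 0.34) = 6.573 × 1.469 = 9.656 m.
Width = 2Δx = 19.3 m.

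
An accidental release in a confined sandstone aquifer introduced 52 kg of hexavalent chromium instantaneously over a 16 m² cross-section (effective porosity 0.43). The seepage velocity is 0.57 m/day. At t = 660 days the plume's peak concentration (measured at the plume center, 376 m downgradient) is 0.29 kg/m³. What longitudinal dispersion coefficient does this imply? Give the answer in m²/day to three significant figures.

At the plume center C_max = M/(n_e·A·√(4πDt)), so D = M²/(4πt·(n_e·A·C_max)²).
n_e·A·C_max = 0.43 × 16 × 0.29 = 1.995 kg/m.
D = 52²/(4π × 660 × 1.995²) = 0.0819 m²/day.

0.0819 m²/day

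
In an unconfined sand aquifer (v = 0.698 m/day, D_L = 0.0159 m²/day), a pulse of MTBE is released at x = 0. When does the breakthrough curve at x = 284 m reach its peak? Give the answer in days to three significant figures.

407 days

For the 1D instantaneous-source solution, setting ∂C/∂t = 0 at fixed x gives v²t² + 2Dt − x² = 0, so t = (√(D² + v²x²) − D)/v².
√(D² + v²x²) = √(0.0159² + 0.698² × 284²) = 198.2; v² = 0.487204.
t = (198.2 − 0.0159)/0.487204 = 407 days (vs. the pure-advection estimate x/v = 407 d).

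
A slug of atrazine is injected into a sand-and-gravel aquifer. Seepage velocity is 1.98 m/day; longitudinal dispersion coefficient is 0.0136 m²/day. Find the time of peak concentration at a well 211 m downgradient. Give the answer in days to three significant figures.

For the 1D instantaneous-source solution, setting ∂C/∂t = 0 at fixed x gives v²t² + 2Dt − x² = 0, so t = (√(D² + v²x²) − D)/v².
√(D² + v²x²) = √(0.0136² + 1.98² × 211²) = 417.8; v² = 3.9204.
t = (417.8 − 0.0136)/3.9204 = 107 days (vs. the pure-advection estimate x/v = 107 d).

107 days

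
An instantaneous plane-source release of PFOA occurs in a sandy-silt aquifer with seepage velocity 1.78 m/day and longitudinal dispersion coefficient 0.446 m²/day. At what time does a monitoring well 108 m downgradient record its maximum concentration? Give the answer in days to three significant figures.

For the 1D instantaneous-source solution, setting ∂C/∂t = 0 at fixed x gives v²t² + 2Dt − x² = 0, so t = (√(D² + v²x²) − D)/v².
√(D² + v²x²) = √(0.446² + 1.78² × 108²) = 192.2; v² = 3.1684.
t = (192.2 − 0.446)/3.1684 = 60.5 days (vs. the pure-advection estimate x/v = 60.7 d).

60.5 days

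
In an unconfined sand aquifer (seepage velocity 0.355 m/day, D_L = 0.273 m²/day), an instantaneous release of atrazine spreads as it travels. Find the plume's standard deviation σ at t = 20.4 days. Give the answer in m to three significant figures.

3.34 m

Dispersive spreading gives a Gaussian with σ² = 2Dt; advection only shifts the center.
σ = √(2 × 0.273 × 20.4) = 3.34 m.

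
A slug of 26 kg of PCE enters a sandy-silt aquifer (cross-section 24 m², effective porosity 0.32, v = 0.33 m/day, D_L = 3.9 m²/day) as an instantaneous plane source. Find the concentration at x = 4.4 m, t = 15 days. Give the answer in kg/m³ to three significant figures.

0.125 kg/m³

For an instantaneous plane source, C(x,t) = M/(n_e·A·√(4πDt)) · exp(−(x−vt)²/(4Dt)), with n_e·A the pore (flow) area.
Plume center vt = 0.33 × 15 = 4.95 m, so the well at 4.4 m is 0.55 m upgradient of the peak.
√(4πDt) = 27.11 m, giving peak height M/(n_e·A·√(4πDt)) = 26/(0.32 × 24 × 27.11) = 0.1249 kg/m³.
(x−vt)²/(4Dt) = (-0.55)²/(4 × 3.9 × 15) = 0.001293; exp(−0.001293) = 0.9987.
C = 0.1249 × 0.9987 = 0.125 kg/m³.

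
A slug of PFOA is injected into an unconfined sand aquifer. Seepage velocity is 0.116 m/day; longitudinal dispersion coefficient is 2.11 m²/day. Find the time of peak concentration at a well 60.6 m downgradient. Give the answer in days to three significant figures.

389 days

For the 1D instantaneous-source solution, setting ∂C/∂t = 0 at fixed x gives v²t² + 2Dt − x² = 0, so t = (√(D² + v²x²) − D)/v².
√(D² + v²x²) = √(2.11² + 0.116² × 60.6²) = 7.339; v² = 0.013456.
t = (7.339 − 2.11)/0.013456 = 389 days (vs. the pure-advection estimate x/v = 522 d).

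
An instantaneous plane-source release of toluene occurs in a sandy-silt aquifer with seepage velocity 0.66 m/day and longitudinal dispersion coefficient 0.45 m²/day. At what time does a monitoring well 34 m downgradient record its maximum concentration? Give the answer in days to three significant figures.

For the 1D instantaneous-source solution, setting ∂C/∂t = 0 at fixed x gives v²t² + 2Dt − x² = 0, so t = (√(D² + v²x²) − D)/v².
√(D² + v²x²) = √(0.45² + 0.66² × 34²) = 22.44; v² = 0.4356.
t = (22.44 − 0.45)/0.4356 = 50.5 days (vs. the pure-advection estimate x/v = 51.5 d).

50.5 days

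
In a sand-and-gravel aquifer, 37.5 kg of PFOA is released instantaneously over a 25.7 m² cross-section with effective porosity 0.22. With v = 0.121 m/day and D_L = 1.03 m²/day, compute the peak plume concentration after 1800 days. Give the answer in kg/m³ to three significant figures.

The peak of an instantaneous 1D plume sits at x = vt; there the Gaussian factor is 1 and C_max = M/(n_e·A·√(4πDt)), where n_e·A is the pore area the mass is dissolved in.
√(4πDt) = √(4π × 1.03 × 1800) = 152.6 m, so C_max = 37.5/(0.22 × 25.7 × 152.6) = 0.0435 kg/m³.

0.0435 kg/m³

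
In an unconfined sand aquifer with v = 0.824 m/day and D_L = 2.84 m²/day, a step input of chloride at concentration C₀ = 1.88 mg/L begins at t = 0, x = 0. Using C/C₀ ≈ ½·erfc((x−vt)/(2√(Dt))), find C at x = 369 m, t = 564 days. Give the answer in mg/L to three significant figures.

1.79 mg/L

For a continuous step input, C/C₀ ≈ ½·erfc((x−vt)/(2√(Dt))).
vt = 0.824 × 564 = 464.736 m and 2√(Dt) = 2√(2.84 × 564) = 80.04 m.
Argument (x−vt)/(2√(Dt)) = (369 − 464.736)/80.04 = -1.196; ½·erfc(-1.196) = 0.9546.
C = 1.88 × 0.9546 = 1.79 mg/L.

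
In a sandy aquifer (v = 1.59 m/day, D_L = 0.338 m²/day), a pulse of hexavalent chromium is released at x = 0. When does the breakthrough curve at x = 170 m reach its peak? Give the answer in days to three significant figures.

107 days

For the 1D instantaneous-source solution, setting ∂C/∂t = 0 at fixed x gives v²t² + 2Dt − x² = 0, so t = (√(D² + v²x²) − D)/v².
√(D² + v²x²) = √(0.338² + 1.59² × 170²) = 270.3; v² = 2.5281.
t = (270.3 − 0.338)/2.5281 = 107 days (vs. the pure-advection estimate x/v = 107 d).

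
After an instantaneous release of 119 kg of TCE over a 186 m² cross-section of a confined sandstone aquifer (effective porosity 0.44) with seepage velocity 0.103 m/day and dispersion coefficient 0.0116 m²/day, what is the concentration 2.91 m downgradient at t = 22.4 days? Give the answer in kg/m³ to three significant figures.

For an instantaneous plane source, C(x,t) = M/(n_e·A·√(4πDt)) · exp(−(x−vt)²/(4Dt)), with n_e·A the pore (flow) area.
Plume center vt = 0.103 × 22.4 = 2.3072 m, so the well at 2.91 m is 0.6028 m downgradient of the peak.
√(4πDt) = 1.807 m, giving peak height M/(n_e·A·√(4πDt)) = 119/(0.44 × 186 × 1.807) = 0.8047 kg/m³.
(x−vt)²/(4Dt) = (0.6028)²/(4 × 0.0116 × 22.4) = 0.3496; exp(−0.3496) = 0.7050.
C = 0.8047 × 0.7050 = 0.567 kg/m³.

0.567 kg/m³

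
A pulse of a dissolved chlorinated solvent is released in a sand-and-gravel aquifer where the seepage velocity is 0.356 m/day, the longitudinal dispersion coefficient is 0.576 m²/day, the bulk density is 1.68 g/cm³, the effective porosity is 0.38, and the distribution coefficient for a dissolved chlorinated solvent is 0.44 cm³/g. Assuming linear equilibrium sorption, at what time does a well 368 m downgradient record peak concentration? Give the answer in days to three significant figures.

3030 days

Retardation factor R = 1 + ρ_b·K_d/n = 1 + 1.68 × 0.44/0.38 = 2.945.
Sorption retards both mechanisms: v_R = v/R = 0.1209 m/day, D_R = D/R = 0.1956 m²/day.
Peak time from v_R²t² + 2D_R t − x² = 0: t = (√(D_R² + v_R²x²) − D_R)/v_R².
√(D_R² + v_R²x²) = √(0.1956² + 0.1209² × 368²) = 44.49; v_R² = 0.01462.
t = (44.49 − 0.1956)/0.01462 = 3030 days.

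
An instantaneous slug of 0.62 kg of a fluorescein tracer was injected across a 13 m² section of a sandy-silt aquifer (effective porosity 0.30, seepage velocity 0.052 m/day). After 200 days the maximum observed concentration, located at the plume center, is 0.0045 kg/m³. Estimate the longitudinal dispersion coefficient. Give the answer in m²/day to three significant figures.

At the plume center C_max = M/(n_e·A·√(4πDt)), so D = M²/(4πt·(n_e·A·C_max)²).
n_e·A·C_max = 0.30 × 13 × 0.0045 = 0.01755 kg/m.
D = 0.62²/(4π × 200 × 0.01755²) = 0.497 m²/day.

0.497 m²/day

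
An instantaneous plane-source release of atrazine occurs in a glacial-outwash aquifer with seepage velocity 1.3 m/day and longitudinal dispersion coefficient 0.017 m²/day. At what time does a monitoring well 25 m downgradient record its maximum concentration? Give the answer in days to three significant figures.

For the 1D instantaneous-source solution, setting ∂C/∂t = 0 at fixed x gives v²t² + 2Dt − x² = 0, so t = (√(D² + v²x²) − D)/v².
√(D² + v²x²) = √(0.017² + 1.3² × 25²) = 32.50; v² = 1.69.
t = (32.50 − 0.017)/1.69 = 19.2 days (vs. the pure-advection estimate x/v = 19.2 d).

19.2 days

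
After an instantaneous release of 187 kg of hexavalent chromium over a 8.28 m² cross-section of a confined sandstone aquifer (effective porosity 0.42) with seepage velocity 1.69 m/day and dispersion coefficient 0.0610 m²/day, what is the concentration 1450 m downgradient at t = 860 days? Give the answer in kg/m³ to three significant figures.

1.98 kg/m³

For an instantaneous plane source, C(x,t) = M/(n_e·A·√(4πDt)) · exp(−(x−vt)²/(4Dt)), with n_e·A the pore (flow) area.
Plume center vt = 1.69 × 860 = 1453.4 m, so the well at 1450 m is 3.4 m upgradient of the peak.
√(4πDt) = 25.68 m, giving peak height M/(n_e·A·√(4πDt)) = 187/(0.42 × 8.28 × 25.68) = 2.094 kg/m³.
(x−vt)²/(4Dt) = (-3.4)²/(4 × 0.0610 × 860) = 0.05509; exp(−0.05509) = 0.9464.
C = 2.094 × 0.9464 = 1.98 kg/m³.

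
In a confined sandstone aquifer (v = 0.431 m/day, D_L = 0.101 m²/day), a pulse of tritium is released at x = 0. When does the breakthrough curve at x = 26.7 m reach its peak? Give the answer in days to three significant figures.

61.4 days

For the 1D instantaneous-source solution, setting ∂C/∂t = 0 at fixed x gives v²t² + 2Dt − x² = 0, so t = (√(D² + v²x²) − D)/v².
√(D² + v²x²) = √(0.101² + 0.431² × 26.7²) = 11.51; v² = 0.185761.
t = (11.51 − 0.101)/0.185761 = 61.4 days (vs. the pure-advection estimate x/v = 61.9 d).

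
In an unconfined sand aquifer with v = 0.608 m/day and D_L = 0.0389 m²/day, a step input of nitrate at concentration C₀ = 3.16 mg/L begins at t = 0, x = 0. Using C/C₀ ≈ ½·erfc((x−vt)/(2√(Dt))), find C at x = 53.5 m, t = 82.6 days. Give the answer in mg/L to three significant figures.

0.309 mg/L

For a continuous step input, C/C₀ ≈ ½·erfc((x−vt)/(2√(Dt))).
vt = 0.608 × 82.6 = 50.2208 m and 2√(Dt) = 2√(0.0389 × 82.6) = 3.585 m.
Argument (x−vt)/(2√(Dt)) = (53.5 − 50.2208)/3.585 = 0.9147; ½·erfc(0.9147) = 0.09791.
C = 3.16 × 0.09791 = 0.309 mg/L.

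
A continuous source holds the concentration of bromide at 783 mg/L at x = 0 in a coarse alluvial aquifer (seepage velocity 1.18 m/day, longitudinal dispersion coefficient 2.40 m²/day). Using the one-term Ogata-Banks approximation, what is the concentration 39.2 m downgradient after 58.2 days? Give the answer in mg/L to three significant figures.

753 mg/L

For a continuous step input, C/C₀ ≈ ½·erfc((x−vt)/(2√(Dt))).
vt = 1.18 × 58.2 = 68.676 m and 2√(Dt) = 2√(2.40 × 58.2) = 23.64 m.
Argument (x−vt)/(2√(Dt)) = (39.2 − 68.676)/23.64 = -1.247; ½·erfc(-1.247) = 0.9611.
C = 783 × 0.9611 = 753 mg/L.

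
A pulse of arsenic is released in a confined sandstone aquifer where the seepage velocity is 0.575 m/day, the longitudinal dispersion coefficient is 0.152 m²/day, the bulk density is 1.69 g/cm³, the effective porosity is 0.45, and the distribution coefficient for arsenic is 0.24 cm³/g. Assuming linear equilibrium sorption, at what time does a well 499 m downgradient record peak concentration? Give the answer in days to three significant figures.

1650 days

Retardation factor R = 1 + ρ_b·K_d/n = 1 + 1.69 × 0.24/0.45 = 1.901.
Sorption retards both mechanisms: v_R = v/R = 0.3025 m/day, D_R = D/R = 0.07996 m²/day.
Peak time from v_R²t² + 2D_R t − x² = 0: t = (√(D_R² + v_R²x²) − D_R)/v_R².
√(D_R² + v_R²x²) = √(0.07996² + 0.3025² × 499²) = 150.9; v_R² = 0.09151.
t = (150.9 − 0.07996)/0.09151 = 1650 days.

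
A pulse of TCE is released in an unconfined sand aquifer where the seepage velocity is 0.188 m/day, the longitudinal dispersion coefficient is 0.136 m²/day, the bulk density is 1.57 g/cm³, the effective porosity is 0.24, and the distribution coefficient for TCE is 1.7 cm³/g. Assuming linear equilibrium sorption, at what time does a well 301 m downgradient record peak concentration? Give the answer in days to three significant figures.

Retardation factor R = 1 + ρ_b·K_d/n = 1 + 1.57 × 1.7/0.24 = 12.12.
Sorption retards both mechanisms: v_R = v/R = 0.01551 m/day, D_R = D/R = 0.01122 m²/day.
Peak time from v_R²t² + 2D_R t − x² = 0: t = (√(D_R² + v_R²x²) − D_R)/v_R².
√(D_R² + v_R²x²) = √(0.01122² + 0.01551² × 301²) = 4.669; v_R² = 0.0002406.
t = (4.669 − 0.01122)/0.0002406 = 19400 days.

19400 days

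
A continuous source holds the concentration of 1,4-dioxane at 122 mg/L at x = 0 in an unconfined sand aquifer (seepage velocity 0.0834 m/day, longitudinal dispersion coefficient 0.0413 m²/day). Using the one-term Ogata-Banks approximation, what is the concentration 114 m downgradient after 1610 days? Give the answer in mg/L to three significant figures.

For a continuous step input, C/C₀ ≈ ½·erfc((x−vt)/(2√(Dt))).
vt = 0.0834 × 1610 = 134.274 m and 2√(Dt) = 2√(0.0413 × 1610) = 16.31 m.
Argument (x−vt)/(2√(Dt)) = (114 − 134.274)/16.31 = -1.243; ½·erfc(-1.243) = 0.9606.
C = 122 × 0.9606 = 117 mg/L.

117 mg/L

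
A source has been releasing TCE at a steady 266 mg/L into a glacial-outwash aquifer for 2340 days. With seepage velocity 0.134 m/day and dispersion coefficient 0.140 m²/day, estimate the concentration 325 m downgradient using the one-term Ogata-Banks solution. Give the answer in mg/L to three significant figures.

For a continuous step input, C/C₀ ≈ ½·erfc((x−vt)/(2√(Dt))).
vt = 0.134 × 2340 = 313.56 m and 2√(Dt) = 2√(0.140 × 2340) = 36.20 m.
Argument (x−vt)/(2√(Dt)) = (325 − 313.56)/36.20 = 0.3160; ½·erfc(0.3160) = 0.3275.
C = 266 × 0.3275 = 87.1 mg/L.

87.1 mg/L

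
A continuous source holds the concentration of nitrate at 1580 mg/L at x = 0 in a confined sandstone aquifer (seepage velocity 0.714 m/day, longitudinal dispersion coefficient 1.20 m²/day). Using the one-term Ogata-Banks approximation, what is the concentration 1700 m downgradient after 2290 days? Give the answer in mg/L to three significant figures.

For a continuous step input, C/C₀ ≈ ½·erfc((x−vt)/(2√(Dt))).
vt = 0.714 × 2290 = 1635.06 m and 2√(Dt) = 2√(1.20 × 2290) = 104.8 m.
Argument (x−vt)/(2√(Dt)) = (1700 − 1635.06)/104.8 = 0.6197; ½·erfc(0.6197) = 0.1904.
C = 1580 × 0.1904 = 301 mg/L.

301 mg/L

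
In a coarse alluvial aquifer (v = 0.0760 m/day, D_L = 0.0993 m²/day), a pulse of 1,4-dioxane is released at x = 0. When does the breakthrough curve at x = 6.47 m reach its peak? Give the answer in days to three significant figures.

69.7 days

For the 1D instantaneous-source solution, setting ∂C/∂t = 0 at fixed x gives v²t² + 2Dt − x² = 0, so t = (√(D² + v²x²) − D)/v².
√(D² + v²x²) = √(0.0993² + 0.0760² × 6.47²) = 0.5016; v² = 0.005776.
t = (0.5016 − 0.0993)/0.005776 = 69.7 days (vs. the pure-advection estimate x/v = 85.1 d).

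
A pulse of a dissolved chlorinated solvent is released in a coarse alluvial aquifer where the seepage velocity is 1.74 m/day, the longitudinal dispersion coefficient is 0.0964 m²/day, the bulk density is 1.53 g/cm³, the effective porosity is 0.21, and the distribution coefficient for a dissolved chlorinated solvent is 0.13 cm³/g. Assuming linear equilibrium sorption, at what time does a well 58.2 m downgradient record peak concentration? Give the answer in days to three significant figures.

Retardation factor R = 1 + ρ_b·K_d/n = 1 + 1.53 × 0.13/0.21 = 1.947.
Sorption retards both mechanisms: v_R = v/R = 0.8937 m/day, D_R = D/R = 0.04951 m²/day.
Peak time from v_R²t² + 2D_R t − x² = 0: t = (√(D_R² + v_R²x²) − D_R)/v_R².
√(D_R² + v_R²x²) = √(0.04951² + 0.8937² × 58.2²) = 52.01; v_R² = 0.7987.
t = (52.01 − 0.04951)/0.7987 = 65.1 days.

65.1 days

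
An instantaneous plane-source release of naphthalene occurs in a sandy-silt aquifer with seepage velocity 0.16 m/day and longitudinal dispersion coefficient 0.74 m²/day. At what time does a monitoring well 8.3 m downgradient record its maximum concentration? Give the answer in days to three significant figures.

30.5 days

For the 1D instantaneous-source solution, setting ∂C/∂t = 0 at fixed x gives v²t² + 2Dt − x² = 0, so t = (√(D² + v²x²) − D)/v².
√(D² + v²x²) = √(0.74² + 0.16² × 8.3²) = 1.520; v² = 0.0256.
t = (1.520 − 0.74)/0.0256 = 30.5 days (vs. the pure-advection estimate x/v = 51.9 d).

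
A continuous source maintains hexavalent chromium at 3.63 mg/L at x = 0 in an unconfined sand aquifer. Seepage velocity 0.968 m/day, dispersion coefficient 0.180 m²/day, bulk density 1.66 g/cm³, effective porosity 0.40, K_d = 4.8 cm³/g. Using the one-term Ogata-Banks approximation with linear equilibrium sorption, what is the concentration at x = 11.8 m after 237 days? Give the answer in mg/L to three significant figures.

Retardation factor R = 1 + ρ_b·K_d/n = 1 + 1.66 × 4.8/0.40 = 20.92.
Sorption retards both mechanisms: v_R = v/R = 0.04627 m/day, D_R = D/R = 0.008604 m²/day.
v_R·t = 0.04627 × 237 = 10.96599 m; 2√(D_R t) = 2.856 m; argument = (11.8 − 10.96599)/2.856 = 0.2920.
C = C₀ × ½·erfc(0.2920) = 3.63 × 0.3398 = 1.23 mg/L.

1.23 mg/L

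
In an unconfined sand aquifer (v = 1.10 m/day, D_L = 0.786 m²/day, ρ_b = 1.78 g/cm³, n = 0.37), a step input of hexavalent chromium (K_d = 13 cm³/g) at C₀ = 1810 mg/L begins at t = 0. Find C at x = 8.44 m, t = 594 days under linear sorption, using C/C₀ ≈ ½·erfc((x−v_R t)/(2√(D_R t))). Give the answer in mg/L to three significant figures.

1240 mg/L

Retardation factor R = 1 + ρ_b·K_d/n = 1 + 1.78 × 13/0.37 = 63.54.
Sorption retards both mechanisms: v_R = v/R = 0.01731 m/day, D_R = D/R = 0.01237 m²/day.
v_R·t = 0.01731 × 594 = 10.28214 m; 2√(D_R t) = 5.421 m; argument = (8.44 − 10.28214)/5.421 = -0.3398.
C = C₀ × ½·erfc(-0.3398) = 1810 × 0.6846 = 1240 mg/L.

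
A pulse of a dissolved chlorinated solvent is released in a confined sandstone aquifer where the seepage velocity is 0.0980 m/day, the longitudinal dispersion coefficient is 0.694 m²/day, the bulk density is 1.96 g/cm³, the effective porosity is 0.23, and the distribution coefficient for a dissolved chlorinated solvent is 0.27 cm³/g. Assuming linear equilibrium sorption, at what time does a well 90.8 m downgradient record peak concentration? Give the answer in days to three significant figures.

Retardation factor R = 1 + ρ_b·K_d/n = 1 + 1.96 × 0.27/0.23 = 3.301.
Sorption retards both mechanisms: v_R = v/R = 0.02969 m/day, D_R = D/R = 0.2102 m²/day.
Peak time from v_R²t² + 2D_R t − x² = 0: t = (√(D_R² + v_R²x²) − D_R)/v_R².
√(D_R² + v_R²x²) = √(0.2102² + 0.02969² × 90.8²) = 2.704; v_R² = 0.0008815.
t = (2.704 − 0.2102)/0.0008815 = 2830 days.

2830 days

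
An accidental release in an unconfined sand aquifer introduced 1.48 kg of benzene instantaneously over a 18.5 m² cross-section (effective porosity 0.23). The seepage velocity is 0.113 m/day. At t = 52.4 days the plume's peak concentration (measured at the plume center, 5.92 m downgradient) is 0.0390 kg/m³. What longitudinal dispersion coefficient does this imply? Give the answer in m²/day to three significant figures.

At the plume center C_max = M/(n_e·A·√(4πDt)), so D = M²/(4πt·(n_e·A·C_max)²).
n_e·A·C_max = 0.23 × 18.5 × 0.0390 = 0.1659 kg/m.
D = 1.48²/(4π × 52.4 × 0.1659²) = 0.121 m²/day.

0.121 m²/day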